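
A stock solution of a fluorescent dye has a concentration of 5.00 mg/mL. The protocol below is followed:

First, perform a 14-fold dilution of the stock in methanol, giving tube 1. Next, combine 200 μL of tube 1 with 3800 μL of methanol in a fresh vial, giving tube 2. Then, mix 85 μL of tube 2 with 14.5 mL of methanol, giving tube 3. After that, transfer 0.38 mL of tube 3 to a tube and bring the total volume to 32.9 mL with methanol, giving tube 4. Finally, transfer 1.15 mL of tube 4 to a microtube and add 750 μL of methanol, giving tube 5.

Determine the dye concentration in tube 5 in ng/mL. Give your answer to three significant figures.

Step 1: 14-fold → factor 14
Step 2: 200 μL + 3800 μL = 4000 μL total → factor 4000/200 = 20
Step 3: 85 μL + 14.5 mL = 14585 μL total → factor 14585/85 = 171.59
Step 4: 0.38 mL brought to 32.9 mL → factor 32.9/0.38 = 86.579
Step 5: 1.15 mL + 750 μL = 1.9 mL total → factor 1.9/1.15 = 1.6522
Overall dilution factor = 14 × 20 × 171.59 × 86.579 × 1.6522 = 6.8725 × 10^6
Final = 5.00 mg/mL / 6.8725 × 10^6 = 7.275 × 10^-7 mg/mL = 0.728 ng/mL

0.728 ng/mL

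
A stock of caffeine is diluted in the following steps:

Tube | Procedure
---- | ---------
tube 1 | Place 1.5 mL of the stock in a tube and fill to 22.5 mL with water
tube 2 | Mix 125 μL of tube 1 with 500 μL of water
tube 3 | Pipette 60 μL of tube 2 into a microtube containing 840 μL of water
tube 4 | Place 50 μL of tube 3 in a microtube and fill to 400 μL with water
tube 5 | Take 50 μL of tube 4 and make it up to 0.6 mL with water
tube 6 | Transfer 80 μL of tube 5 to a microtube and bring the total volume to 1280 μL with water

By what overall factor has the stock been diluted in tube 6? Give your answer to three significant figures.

Step 1: 1.5 mL brought to 22.5 mL → factor 22.5/1.5 = 15
Step 2: 125 μL + 500 μL = 625 μL total → factor 625/125 = 5
Step 3: 60 μL + 840 μL = 900 μL total → factor 900/60 = 15
Step 4: 50 μL brought to 400 μL → factor 400/50 = 8
Step 5: 50 μL brought to 0.6 mL → factor 600/50 = 12
Step 6: 80 μL brought to 1280 μL → factor 1280/80 = 16
Overall dilution factor = 15 × 5 × 15 × 8 × 12 × 16 = 1.728 × 10^6

1.73 × 10^6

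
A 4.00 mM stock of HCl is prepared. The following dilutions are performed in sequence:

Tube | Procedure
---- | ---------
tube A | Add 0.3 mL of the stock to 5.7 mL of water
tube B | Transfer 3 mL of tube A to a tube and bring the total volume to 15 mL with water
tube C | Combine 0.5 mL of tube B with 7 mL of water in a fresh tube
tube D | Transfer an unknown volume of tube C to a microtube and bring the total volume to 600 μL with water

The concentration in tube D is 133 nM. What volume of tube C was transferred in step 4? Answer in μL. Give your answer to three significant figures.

Step 1: 0.3 mL + 5.7 mL = 6 mL total → factor 6/0.3 = 20
Step 2: 3 mL brought to 15 mL → factor 15/3 = 5
Step 3: 0.5 mL + 7 mL = 7.5 mL total → factor 7.5/0.5 = 15
Step 4: v brought to 600 μL → factor = 600 μL/v
Product of known-step factors = 1500
Overall factor = 4.00 mM / (133 nM) = 30075
Step-4 factor = 30075 / 1500 = 20.05
v = 600 μL / 20.05 = 29.9 μL

29.9 μL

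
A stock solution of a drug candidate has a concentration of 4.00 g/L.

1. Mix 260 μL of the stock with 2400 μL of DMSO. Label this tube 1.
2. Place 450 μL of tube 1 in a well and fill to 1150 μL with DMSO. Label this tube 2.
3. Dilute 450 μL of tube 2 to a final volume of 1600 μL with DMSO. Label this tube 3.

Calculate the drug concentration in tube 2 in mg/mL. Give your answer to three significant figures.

Step 1: 260 μL + 2400 μL = 2660 μL total → factor 2660/260 = 10.231
Step 2: 450 μL brought to 1150 μL → factor 1150/450 = 2.5556
Dilution factor through tube 2 = 10.231 × 2.5556 = 26.145
[tube 2] = 4.00 g/L / 26.145 = 0.1530 g/L = 0.153 mg/mL

0.153 mg/mL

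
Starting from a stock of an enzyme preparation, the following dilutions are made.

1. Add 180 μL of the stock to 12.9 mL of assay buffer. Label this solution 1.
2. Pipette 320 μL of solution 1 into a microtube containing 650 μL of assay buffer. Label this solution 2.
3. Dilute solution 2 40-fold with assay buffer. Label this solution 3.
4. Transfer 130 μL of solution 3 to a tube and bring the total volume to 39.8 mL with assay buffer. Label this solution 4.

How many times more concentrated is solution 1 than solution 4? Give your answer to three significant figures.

Step 1: 180 μL + 12.9 mL = 13080 μL total → factor 13080/180 = 72.667
Step 2: 320 μL + 650 μL = 970 μL total → factor 970/320 = 3.0312
Step 3: 40-fold → factor 40
Step 4: 130 μL brought to 39.8 mL → factor 39800/130 = 306.15
Dilution factor to solution 1 = 72.667; to solution 4 = 2.6975 × 10^6
[solution 1]/[solution 4] = (factor to solution 4)/(factor to solution 1) = 2.6975 × 10^6/72.667 = 3.71 × 10^4

3.71 × 10^4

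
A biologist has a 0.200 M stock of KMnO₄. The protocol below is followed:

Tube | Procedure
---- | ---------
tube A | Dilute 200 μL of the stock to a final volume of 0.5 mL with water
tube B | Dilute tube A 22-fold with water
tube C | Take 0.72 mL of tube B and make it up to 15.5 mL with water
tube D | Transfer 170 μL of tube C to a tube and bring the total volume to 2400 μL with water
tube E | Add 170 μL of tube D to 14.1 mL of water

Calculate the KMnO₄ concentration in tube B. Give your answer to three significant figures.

Step 1: 200 μL brought to 0.5 mL → factor 500/200 = 2.5
Step 2: 22-fold → factor 22
Dilution factor through tube B = 2.5 × 22 = 55
[tube B] = 0.200 M / 55 = 0.00364 M

0.00364 M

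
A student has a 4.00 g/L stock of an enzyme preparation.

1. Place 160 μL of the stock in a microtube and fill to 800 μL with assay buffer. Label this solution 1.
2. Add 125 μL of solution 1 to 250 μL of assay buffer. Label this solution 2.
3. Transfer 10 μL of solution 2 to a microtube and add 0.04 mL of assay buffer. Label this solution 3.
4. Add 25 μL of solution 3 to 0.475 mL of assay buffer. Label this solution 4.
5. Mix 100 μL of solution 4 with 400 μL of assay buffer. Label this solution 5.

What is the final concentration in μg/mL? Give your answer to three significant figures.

0.533 μg/mL

Step 1: 160 μL brought to 800 μL → factor 800/160 = 5
Step 2: 125 μL + 250 μL = 375 μL total → factor 375/125 = 3
Step 3: 10 μL + 0.04 mL = 50 μL total → factor 50/10 = 5
Step 4: 25 μL + 0.475 mL = 500 μL total → factor 500/25 = 20
Step 5: 100 μL + 400 μL = 500 μL total → factor 500/100 = 5
Overall dilution factor = 5 × 3 × 5 × 20 × 5 = 7500
Final = 4.00 g/L / 7500 = 0.0005333 g/L = 0.533 μg/mL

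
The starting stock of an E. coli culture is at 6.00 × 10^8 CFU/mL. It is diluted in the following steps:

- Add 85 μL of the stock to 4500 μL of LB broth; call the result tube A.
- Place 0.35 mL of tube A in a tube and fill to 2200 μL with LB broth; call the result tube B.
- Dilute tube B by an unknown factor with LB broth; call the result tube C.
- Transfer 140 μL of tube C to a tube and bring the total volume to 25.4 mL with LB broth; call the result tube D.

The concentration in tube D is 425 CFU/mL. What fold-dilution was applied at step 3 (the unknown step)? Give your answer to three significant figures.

Step 1: 85 μL + 4500 μL = 4585 μL total → factor 4585/85 = 53.941
Step 2: 0.35 mL brought to 2200 μL → factor 2.2/0.35 = 6.2857
Step 3: unknown factor x
Step 4: 140 μL brought to 25.4 mL → factor 25400/140 = 181.43
Product of known-step factors = 61515
Overall factor = 6.00 × 10^8 CFU/mL / (425 CFU/mL) = 1.4118 × 10^6
x = 1.4118 × 10^6 / 61515 = 22.9

22.9-fold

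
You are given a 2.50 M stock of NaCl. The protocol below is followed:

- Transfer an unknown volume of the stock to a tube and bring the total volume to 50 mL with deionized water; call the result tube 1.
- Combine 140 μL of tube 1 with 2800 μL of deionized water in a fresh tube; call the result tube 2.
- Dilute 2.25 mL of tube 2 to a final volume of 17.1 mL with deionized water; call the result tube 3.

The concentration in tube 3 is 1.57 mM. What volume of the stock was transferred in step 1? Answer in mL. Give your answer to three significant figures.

5.01 mL

Step 1: v brought to 50 mL → factor = 50 mL/v
Step 2: 140 μL + 2800 μL = 2940 μL total → factor 2940/140 = 21
Step 3: 2.25 mL brought to 17.1 mL → factor 17.1/2.25 = 7.6
Product of known-step factors = 159.6
Overall factor = 2.50 M / (1.57 mM) = 1592.4
Step-1 factor = 1592.4 / 159.6 = 9.9772
v = 50 mL / 9.9772 = 5.01 mL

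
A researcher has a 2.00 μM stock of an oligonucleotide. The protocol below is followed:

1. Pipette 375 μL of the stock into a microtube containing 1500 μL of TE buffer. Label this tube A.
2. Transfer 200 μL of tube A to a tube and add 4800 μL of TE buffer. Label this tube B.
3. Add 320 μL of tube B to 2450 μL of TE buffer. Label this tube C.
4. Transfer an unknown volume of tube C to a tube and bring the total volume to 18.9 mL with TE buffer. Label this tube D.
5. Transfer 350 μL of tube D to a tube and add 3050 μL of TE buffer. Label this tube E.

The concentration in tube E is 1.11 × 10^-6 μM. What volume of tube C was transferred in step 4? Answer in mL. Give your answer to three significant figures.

0.110 mL

Step 1: 375 μL + 1500 μL = 1875 μL total → factor 1875/375 = 5
Step 2: 200 μL + 4800 μL = 5000 μL total → factor 5000/200 = 25
Step 3: 320 μL + 2450 μL = 2770 μL total → factor 2770/320 = 8.6562
Step 4: v brought to 18.9 mL → factor = 18.9 mL/v
Step 5: 350 μL + 3050 μL = 3400 μL total → factor 3400/350 = 9.7143
Product of known-step factors = 10511
Overall factor = 2.00 μM / (1.11 × 10^-6 μM) = 1.8018 × 10^6
Step-4 factor = 1.8018 × 10^6 / 10511 = 171.42
v = 18.9 mL / 171.42 = 0.110 mL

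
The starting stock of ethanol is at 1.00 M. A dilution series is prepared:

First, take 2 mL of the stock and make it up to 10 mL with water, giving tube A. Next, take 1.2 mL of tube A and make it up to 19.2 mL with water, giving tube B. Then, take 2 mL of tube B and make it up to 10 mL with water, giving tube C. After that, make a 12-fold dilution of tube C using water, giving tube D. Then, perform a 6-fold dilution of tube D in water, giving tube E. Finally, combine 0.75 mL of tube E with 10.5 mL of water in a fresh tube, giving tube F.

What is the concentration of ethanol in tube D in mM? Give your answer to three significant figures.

Step 1: 2 mL brought to 10 mL → factor 10/2 = 5
Step 2: 1.2 mL brought to 19.2 mL → factor 19.2/1.2 = 16
Step 3: 2 mL brought to 10 mL → factor 10/2 = 5
Step 4: 12-fold → factor 12
Dilution factor through tube D = 5 × 16 × 5 × 12 = 4800
[tube D] = 1.00 M / 4800 = 0.0002083 M = 0.208 mM

0.208 mM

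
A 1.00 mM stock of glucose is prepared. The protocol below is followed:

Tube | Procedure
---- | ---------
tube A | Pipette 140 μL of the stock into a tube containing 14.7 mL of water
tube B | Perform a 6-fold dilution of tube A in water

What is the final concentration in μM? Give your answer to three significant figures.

1.57 μM

Step 1: 140 μL + 14.7 mL = 14840 μL total → factor 14840/140 = 106
Step 2: 6-fold → factor 6
Overall dilution factor = 106 × 6 = 636
Final = 1.00 mM / 636 = 0.001572 mM = 1.57 μM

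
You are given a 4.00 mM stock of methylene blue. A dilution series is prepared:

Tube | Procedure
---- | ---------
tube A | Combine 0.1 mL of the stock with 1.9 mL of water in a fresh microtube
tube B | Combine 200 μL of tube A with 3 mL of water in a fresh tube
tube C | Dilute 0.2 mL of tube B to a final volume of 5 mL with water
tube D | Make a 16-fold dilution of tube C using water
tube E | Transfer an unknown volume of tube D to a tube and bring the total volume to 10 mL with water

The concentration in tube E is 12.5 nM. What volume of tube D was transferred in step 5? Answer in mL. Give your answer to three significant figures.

Step 1: 0.1 mL + 1.9 mL = 2 mL total → factor 2/0.1 = 20
Step 2: 200 μL + 3 mL = 3200 μL total → factor 3200/200 = 16
Step 3: 0.2 mL brought to 5 mL → factor 5/0.2 = 25
Step 4: 16-fold → factor 16
Step 5: v brought to 10 mL → factor = 10 mL/v
Product of known-step factors = 1.28 × 10^5
Overall factor = 4.00 mM / (12.5 nM) = 3.2 × 10^5
Step-5 factor = 3.2 × 10^5 / 1.28 × 10^5 = 2.5
v = 10 mL / 2.5 = 4.00 mL

4.00 mL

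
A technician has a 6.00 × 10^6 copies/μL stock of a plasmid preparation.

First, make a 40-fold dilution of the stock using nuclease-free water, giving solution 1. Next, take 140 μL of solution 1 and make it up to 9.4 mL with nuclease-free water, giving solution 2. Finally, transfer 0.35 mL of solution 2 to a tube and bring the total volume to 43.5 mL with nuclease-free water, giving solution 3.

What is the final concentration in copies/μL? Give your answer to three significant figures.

Step 1: 40-fold → factor 40
Step 2: 140 μL brought to 9.4 mL → factor 9400/140 = 67.143
Step 3: 0.35 mL brought to 43.5 mL → factor 43.5/0.35 = 124.29
Overall dilution factor = 40 × 67.143 × 124.29 = 3.338 × 10^5
Final = 6.00 × 10^6 copies/μL / 3.338 × 10^5 = 18.0 copies/μL

18.0 copies/μL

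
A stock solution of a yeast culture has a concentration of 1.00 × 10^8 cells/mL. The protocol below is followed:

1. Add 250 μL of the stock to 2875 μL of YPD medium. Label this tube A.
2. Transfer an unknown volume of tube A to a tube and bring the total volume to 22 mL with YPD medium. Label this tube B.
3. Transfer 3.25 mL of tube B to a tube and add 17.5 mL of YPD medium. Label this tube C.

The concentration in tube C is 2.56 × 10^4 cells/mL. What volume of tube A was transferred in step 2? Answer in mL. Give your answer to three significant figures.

0.449 mL

Step 1: 250 μL + 2875 μL = 3125 μL total → factor 3125/250 = 12.5
Step 2: v brought to 22 mL → factor = 22 mL/v
Step 3: 3.25 mL + 17.5 mL = 20.75 mL total → factor 20.75/3.25 = 6.3846
Product of known-step factors = 79.808
Overall factor = 1.00 × 10^8 cells/mL / (2.56 × 10^4 cells/mL) = 3906.2
Step-2 factor = 3906.2 / 79.808 = 48.946
v = 22 mL / 48.946 = 0.449 mL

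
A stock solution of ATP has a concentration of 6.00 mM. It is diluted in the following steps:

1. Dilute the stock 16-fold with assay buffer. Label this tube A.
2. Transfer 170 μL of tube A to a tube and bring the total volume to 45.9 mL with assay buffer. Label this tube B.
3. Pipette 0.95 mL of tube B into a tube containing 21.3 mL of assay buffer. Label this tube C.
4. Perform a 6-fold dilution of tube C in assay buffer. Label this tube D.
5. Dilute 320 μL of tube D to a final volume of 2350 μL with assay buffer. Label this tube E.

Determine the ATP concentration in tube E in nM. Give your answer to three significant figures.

1.35 nM

Step 1: 16-fold → factor 16
Step 2: 170 μL brought to 45.9 mL → factor 45900/170 = 270
Step 3: 0.95 mL + 21.3 mL = 22.25 mL total → factor 22.25/0.95 = 23.421
Step 4: 6-fold → factor 6
Step 5: 320 μL brought to 2350 μL → factor 2350/320 = 7.3438
Overall dilution factor = 16 × 270 × 23.421 × 6 × 7.3438 = 4.4582 × 10^6
Final = 6.00 mM / 4.4582 × 10^6 = 1.346 × 10^-6 mM = 1.35 nM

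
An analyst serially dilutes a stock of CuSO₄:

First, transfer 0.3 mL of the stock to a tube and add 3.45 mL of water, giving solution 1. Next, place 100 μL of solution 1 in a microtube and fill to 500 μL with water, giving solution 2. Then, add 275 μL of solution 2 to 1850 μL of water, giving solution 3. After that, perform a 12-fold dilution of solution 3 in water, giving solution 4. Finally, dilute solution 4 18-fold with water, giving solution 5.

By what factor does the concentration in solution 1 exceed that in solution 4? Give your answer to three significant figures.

464

Step 1: 0.3 mL + 3.45 mL = 3.75 mL total → factor 3.75/0.3 = 12.5
Step 2: 100 μL brought to 500 μL → factor 500/100 = 5
Step 3: 275 μL + 1850 μL = 2125 μL total → factor 2125/275 = 7.7273
Step 4: 12-fold → factor 12
Dilution factor to solution 1 = 12.5; to solution 4 = 5795.5
[solution 1]/[solution 4] = (factor to solution 4)/(factor to solution 1) = 5795.5/12.5 = 464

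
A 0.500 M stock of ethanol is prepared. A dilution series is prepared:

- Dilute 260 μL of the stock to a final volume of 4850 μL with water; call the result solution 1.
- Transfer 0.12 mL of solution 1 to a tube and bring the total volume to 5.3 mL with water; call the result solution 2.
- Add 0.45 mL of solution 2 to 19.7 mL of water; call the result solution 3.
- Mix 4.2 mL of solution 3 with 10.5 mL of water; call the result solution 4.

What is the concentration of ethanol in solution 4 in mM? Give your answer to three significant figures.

Step 1: 260 μL brought to 4850 μL → factor 4850/260 = 18.654
Step 2: 0.12 mL brought to 5.3 mL → factor 5.3/0.12 = 44.167
Step 3: 0.45 mL + 19.7 mL = 20.15 mL total → factor 20.15/0.45 = 44.778
Step 4: 4.2 mL + 10.5 mL = 14.7 mL total → factor 14.7/4.2 = 3.5
Overall dilution factor = 18.654 × 44.167 × 44.778 × 3.5 = 1.2912 × 10^5
Final = 0.500 M / 1.2912 × 10^5 = 3.872 × 10^-6 M = 0.00387 mM

0.00387 mM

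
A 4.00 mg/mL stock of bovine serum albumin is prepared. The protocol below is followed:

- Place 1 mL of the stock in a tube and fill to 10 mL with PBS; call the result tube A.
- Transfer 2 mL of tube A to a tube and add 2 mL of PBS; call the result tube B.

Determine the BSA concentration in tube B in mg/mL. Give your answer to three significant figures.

0.200 mg/mL

Step 1: 1 mL brought to 10 mL → factor 10/1 = 10
Step 2: 2 mL + 2 mL = 4 mL total → factor 4/2 = 2
Overall dilution factor = 10 × 2 = 20
Final = 4.00 mg/mL / 20 = 0.200 mg/mL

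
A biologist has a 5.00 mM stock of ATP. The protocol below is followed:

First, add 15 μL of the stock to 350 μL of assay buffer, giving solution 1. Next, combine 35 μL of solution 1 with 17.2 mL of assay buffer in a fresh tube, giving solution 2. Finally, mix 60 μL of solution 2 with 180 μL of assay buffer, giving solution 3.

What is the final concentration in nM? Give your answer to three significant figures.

Step 1: 15 μL + 350 μL = 365 μL total → factor 365/15 = 24.333
Step 2: 35 μL + 17.2 mL = 17235 μL total → factor 17235/35 = 492.43
Step 3: 60 μL + 180 μL = 240 μL total → factor 240/60 = 4
Overall dilution factor = 24.333 × 492.43 × 4 = 47930
Final = 5.00 mM / 47930 = 0.0001043 mM = 104 nM

104 nM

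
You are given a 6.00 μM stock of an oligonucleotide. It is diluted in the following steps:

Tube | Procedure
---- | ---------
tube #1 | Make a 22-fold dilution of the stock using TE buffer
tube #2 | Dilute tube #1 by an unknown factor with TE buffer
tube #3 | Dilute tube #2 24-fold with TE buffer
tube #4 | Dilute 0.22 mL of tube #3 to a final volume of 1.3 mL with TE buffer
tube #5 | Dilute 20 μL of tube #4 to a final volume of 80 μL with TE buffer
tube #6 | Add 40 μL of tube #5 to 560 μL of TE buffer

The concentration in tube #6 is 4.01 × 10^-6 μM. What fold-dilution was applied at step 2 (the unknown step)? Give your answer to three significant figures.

Step 1: 22-fold → factor 22
Step 2: unknown factor x
Step 3: 24-fold → factor 24
Step 4: 0.22 mL brought to 1.3 mL → factor 1.3/0.22 = 5.9091
Step 5: 20 μL brought to 80 μL → factor 80/20 = 4
Step 6: 40 μL + 560 μL = 600 μL total → factor 600/40 = 15
Product of known-step factors = 1.872 × 10^5
Overall factor = 6.00 μM / (4.01 × 10^-6 μM) = 1.4963 × 10^6
x = 1.4963 × 10^6 / 1.872 × 10^5 = 7.99

7.99-fold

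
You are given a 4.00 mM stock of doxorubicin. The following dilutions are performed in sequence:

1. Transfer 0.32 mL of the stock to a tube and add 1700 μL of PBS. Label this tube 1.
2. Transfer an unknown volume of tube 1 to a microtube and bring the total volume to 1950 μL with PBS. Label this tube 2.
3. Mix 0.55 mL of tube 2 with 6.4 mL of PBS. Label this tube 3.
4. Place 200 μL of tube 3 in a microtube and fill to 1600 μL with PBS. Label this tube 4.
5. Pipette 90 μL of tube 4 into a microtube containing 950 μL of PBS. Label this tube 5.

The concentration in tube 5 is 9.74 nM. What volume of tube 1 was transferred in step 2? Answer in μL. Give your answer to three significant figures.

Step 1: 0.32 mL + 1700 μL = 2.02 mL total → factor 2.02/0.32 = 6.3125
Step 2: v brought to 1950 μL → factor = 1950 μL/v
Step 3: 0.55 mL + 6.4 mL = 6.95 mL total → factor 6.95/0.55 = 12.636
Step 4: 200 μL brought to 1600 μL → factor 1600/200 = 8
Step 5: 90 μL + 950 μL = 1040 μL total → factor 1040/90 = 11.556
Product of known-step factors = 7374
Overall factor = 4.00 mM / (9.74 nM) = 4.1068 × 10^5
Step-2 factor = 4.1068 × 10^5 / 7374 = 55.692
v = 1950 μL / 55.692 = 35.0 μL

35.0 μL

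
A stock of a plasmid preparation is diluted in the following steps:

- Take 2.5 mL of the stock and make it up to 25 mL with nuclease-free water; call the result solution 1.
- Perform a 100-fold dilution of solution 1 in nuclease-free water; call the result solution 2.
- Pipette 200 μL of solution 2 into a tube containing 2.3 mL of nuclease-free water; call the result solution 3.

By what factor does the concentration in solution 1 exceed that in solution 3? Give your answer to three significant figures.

1.25 × 10^3

Step 1: 2.5 mL brought to 25 mL → factor 25/2.5 = 10
Step 2: 100-fold → factor 100
Step 3: 200 μL + 2.3 mL = 2500 μL total → factor 2500/200 = 12.5
Dilution factor to solution 1 = 10; to solution 3 = 12500
[solution 1]/[solution 3] = (factor to solution 3)/(factor to solution 1) = 12500/10 = 1.25 × 10^3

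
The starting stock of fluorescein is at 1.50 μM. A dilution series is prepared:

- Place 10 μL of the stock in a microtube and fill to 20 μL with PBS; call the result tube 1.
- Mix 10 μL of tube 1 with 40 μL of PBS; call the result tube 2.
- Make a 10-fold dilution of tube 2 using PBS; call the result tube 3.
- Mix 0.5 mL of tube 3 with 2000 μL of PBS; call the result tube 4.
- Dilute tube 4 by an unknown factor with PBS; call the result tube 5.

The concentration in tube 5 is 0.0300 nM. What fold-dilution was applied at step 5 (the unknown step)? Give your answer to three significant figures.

Step 1: 10 μL brought to 20 μL → factor 20/10 = 2
Step 2: 10 μL + 40 μL = 50 μL total → factor 50/10 = 5
Step 3: 10-fold → factor 10
Step 4: 0.5 mL + 2000 μL = 2.5 mL total → factor 2.5/0.5 = 5
Step 5: unknown factor x
Product of known-step factors = 500
Overall factor = 1.50 μM / (0.0300 nM) = 50000
x = 50000 / 500 = 100

100-fold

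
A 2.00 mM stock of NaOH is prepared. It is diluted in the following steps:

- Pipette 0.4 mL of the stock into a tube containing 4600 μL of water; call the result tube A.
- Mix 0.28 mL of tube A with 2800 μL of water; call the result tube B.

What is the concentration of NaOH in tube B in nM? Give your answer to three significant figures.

1.45 × 10^4 nM

Step 1: 0.4 mL + 4600 μL = 5 mL total → factor 5/0.4 = 12.5
Step 2: 0.28 mL + 2800 μL = 3.08 mL total → factor 3.08/0.28 = 11
Overall dilution factor = 12.5 × 11 = 137.5
Final = 2.00 mM / 137.5 = 0.01455 mM = 1.45 × 10^4 nM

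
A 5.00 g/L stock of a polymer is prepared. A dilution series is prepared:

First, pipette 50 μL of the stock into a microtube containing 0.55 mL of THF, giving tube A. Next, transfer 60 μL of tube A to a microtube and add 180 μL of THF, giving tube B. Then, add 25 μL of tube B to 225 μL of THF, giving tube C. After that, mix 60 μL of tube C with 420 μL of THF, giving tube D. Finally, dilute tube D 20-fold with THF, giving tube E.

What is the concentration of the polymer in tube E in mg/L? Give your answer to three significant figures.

Step 1: 50 μL + 0.55 mL = 600 μL total → factor 600/50 = 12
Step 2: 60 μL + 180 μL = 240 μL total → factor 240/60 = 4
Step 3: 25 μL + 225 μL = 250 μL total → factor 250/25 = 10
Step 4: 60 μL + 420 μL = 480 μL total → factor 480/60 = 8
Step 5: 20-fold → factor 20
Overall dilution factor = 12 × 4 × 10 × 8 × 20 = 76800
Final = 5.00 g/L / 76800 = 6.510 × 10^-5 g/L = 0.0651 mg/L

0.0651 mg/L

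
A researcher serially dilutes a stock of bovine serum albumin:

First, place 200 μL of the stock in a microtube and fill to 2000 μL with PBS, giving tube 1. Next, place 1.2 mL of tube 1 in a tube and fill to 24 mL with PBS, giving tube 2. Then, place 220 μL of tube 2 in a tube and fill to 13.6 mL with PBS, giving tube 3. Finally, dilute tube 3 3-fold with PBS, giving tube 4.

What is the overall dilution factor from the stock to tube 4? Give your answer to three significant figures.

3.71 × 10^4

Step 1: 200 μL brought to 2000 μL → factor 2000/200 = 10
Step 2: 1.2 mL brought to 24 mL → factor 24/1.2 = 20
Step 3: 220 μL brought to 13.6 mL → factor 13600/220 = 61.818
Step 4: 3-fold → factor 3
Overall dilution factor = 10 × 20 × 61.818 × 3 = 37091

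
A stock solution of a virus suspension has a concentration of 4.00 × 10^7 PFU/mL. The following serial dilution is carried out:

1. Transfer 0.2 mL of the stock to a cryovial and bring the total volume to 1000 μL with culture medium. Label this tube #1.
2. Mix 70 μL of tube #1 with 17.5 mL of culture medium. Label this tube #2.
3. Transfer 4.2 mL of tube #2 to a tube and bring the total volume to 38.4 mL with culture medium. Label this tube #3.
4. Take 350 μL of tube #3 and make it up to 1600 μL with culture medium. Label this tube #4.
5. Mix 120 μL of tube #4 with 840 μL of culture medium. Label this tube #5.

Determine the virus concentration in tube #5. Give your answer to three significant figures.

Step 1: 0.2 mL brought to 1000 μL → factor 1/0.2 = 5
Step 2: 70 μL + 17.5 mL = 17570 μL total → factor 17570/70 = 251
Step 3: 4.2 mL brought to 38.4 mL → factor 38.4/4.2 = 9.1429
Step 4: 350 μL brought to 1600 μL → factor 1600/350 = 4.5714
Step 5: 120 μL + 840 μL = 960 μL total → factor 960/120 = 8
Overall dilution factor = 5 × 251 × 9.1429 × 4.5714 × 8 = 4.1963 × 10^5
Final = 4.00 × 10^7 PFU/mL / 4.1963 × 10^5 = 95.3 PFU/mL

95.3 PFU/mL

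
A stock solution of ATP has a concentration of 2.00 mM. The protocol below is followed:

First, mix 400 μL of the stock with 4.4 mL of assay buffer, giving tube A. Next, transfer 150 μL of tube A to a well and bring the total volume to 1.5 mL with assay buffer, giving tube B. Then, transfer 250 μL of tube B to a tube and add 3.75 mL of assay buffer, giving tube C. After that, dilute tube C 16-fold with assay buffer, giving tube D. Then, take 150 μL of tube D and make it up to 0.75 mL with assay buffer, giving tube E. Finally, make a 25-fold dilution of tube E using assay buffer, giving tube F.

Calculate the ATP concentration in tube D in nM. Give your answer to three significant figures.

65.1 nM

Step 1: 400 μL + 4.4 mL = 4800 μL total → factor 4800/400 = 12
Step 2: 150 μL brought to 1.5 mL → factor 1500/150 = 10
Step 3: 250 μL + 3.75 mL = 4000 μL total → factor 4000/250 = 16
Step 4: 16-fold → factor 16
Dilution factor through tube D = 12 × 10 × 16 × 16 = 30720
[tube D] = 2.00 mM / 30720 = 6.510 × 10^-5 mM = 65.1 nM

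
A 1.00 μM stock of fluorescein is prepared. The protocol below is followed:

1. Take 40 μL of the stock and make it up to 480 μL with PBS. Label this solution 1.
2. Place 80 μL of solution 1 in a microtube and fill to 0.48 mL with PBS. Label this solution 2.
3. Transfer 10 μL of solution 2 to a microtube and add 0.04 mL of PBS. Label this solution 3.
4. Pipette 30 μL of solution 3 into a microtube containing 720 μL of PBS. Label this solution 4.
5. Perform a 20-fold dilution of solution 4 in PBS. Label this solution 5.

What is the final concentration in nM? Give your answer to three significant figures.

0.00556 nM

Step 1: 40 μL brought to 480 μL → factor 480/40 = 12
Step 2: 80 μL brought to 0.48 mL → factor 480/80 = 6
Step 3: 10 μL + 0.04 mL = 50 μL total → factor 50/10 = 5
Step 4: 30 μL + 720 μL = 750 μL total → factor 750/30 = 25
Step 5: 20-fold → factor 20
Overall dilution factor = 12 × 6 × 5 × 25 × 20 = 1.8 × 10^5
Final = 1.00 μM / 1.8 × 10^5 = 5.556 × 10^-6 μM = 0.00556 nM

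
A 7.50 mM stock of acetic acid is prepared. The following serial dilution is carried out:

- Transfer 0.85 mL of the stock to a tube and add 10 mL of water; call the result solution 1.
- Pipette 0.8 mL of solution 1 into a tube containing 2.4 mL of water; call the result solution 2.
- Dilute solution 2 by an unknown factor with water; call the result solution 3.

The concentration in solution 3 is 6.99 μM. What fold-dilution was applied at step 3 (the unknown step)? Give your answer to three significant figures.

Step 1: 0.85 mL + 10 mL = 10.85 mL total → factor 10.85/0.85 = 12.765
Step 2: 0.8 mL + 2.4 mL = 3.2 mL total → factor 3.2/0.8 = 4
Step 3: unknown factor x
Product of known-step factors = 51.059
Overall factor = 7.50 mM / (6.99 μM) = 1073
x = 1073 / 51.059 = 21.0

21.0-fold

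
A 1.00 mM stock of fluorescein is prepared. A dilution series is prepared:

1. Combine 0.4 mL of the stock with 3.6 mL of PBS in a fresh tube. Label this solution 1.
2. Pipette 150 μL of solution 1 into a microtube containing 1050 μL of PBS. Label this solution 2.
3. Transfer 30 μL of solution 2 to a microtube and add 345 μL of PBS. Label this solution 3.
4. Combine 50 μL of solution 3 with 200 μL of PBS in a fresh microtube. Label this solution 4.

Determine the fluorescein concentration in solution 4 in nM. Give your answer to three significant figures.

200 nM

Step 1: 0.4 mL + 3.6 mL = 4 mL total → factor 4/0.4 = 10
Step 2: 150 μL + 1050 μL = 1200 μL total → factor 1200/150 = 8
Step 3: 30 μL + 345 μL = 375 μL total → factor 375/30 = 12.5
Step 4: 50 μL + 200 μL = 250 μL total → factor 250/50 = 5
Overall dilution factor = 10 × 8 × 12.5 × 5 = 5000
Final = 1.00 mM / 5000 = 0.0002000 mM = 200 nM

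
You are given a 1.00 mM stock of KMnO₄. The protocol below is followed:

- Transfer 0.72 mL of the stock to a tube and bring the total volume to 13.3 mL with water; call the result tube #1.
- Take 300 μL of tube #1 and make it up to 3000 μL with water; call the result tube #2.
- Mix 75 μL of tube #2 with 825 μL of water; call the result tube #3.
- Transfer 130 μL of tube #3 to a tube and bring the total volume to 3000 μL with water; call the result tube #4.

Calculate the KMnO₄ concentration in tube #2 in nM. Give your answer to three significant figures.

5.41 × 10^3 nM

Step 1: 0.72 mL brought to 13.3 mL → factor 13.3/0.72 = 18.472
Step 2: 300 μL brought to 3000 μL → factor 3000/300 = 10
Dilution factor through tube #2 = 18.472 × 10 = 184.72
[tube #2] = 1.00 mM / 184.72 = 0.005414 mM = 5.41 × 10^3 nM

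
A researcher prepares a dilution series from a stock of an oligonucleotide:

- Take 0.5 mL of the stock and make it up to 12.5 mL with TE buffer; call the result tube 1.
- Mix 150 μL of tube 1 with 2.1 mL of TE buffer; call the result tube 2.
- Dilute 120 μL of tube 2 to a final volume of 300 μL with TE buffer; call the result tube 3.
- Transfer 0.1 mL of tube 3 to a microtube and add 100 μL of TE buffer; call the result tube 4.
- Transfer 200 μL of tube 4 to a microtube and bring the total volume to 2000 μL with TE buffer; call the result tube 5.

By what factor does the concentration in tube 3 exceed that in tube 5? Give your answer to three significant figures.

Step 1: 0.5 mL brought to 12.5 mL → factor 12.5/0.5 = 25
Step 2: 150 μL + 2.1 mL = 2250 μL total → factor 2250/150 = 15
Step 3: 120 μL brought to 300 μL → factor 300/120 = 2.5
Step 4: 0.1 mL + 100 μL = 0.2 mL total → factor 0.2/0.1 = 2
Step 5: 200 μL brought to 2000 μL → factor 2000/200 = 10
Dilution factor to tube 3 = 937.5; to tube 5 = 18750
[tube 3]/[tube 5] = (factor to tube 5)/(factor to tube 3) = 18750/937.5 = 20.0

20.0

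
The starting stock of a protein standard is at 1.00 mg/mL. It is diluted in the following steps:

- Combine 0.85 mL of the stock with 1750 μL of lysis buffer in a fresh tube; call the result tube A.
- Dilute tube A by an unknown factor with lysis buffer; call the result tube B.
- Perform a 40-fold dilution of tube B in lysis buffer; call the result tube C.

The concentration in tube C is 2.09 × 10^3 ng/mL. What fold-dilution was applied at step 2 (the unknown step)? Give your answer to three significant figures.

3.91-fold

Step 1: 0.85 mL + 1750 μL = 2.6 mL total → factor 2.6/0.85 = 3.0588
Step 2: unknown factor x
Step 3: 40-fold → factor 40
Product of known-step factors = 122.35
Overall factor = 1.00 mg/mL / (2.09 × 10^3 ng/mL) = 478.47
x = 478.47 / 122.35 = 3.91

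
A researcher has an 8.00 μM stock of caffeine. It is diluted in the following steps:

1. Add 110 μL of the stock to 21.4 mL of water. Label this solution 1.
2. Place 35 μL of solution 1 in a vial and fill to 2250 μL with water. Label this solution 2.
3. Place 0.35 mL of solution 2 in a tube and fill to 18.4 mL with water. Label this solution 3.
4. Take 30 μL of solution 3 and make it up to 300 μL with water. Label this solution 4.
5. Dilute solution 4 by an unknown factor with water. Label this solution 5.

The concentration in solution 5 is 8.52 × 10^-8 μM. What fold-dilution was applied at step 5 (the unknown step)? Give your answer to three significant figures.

14.2-fold

Step 1: 110 μL + 21.4 mL = 21510 μL total → factor 21510/110 = 195.55
Step 2: 35 μL brought to 2250 μL → factor 2250/35 = 64.286
Step 3: 0.35 mL brought to 18.4 mL → factor 18.4/0.35 = 52.571
Step 4: 30 μL brought to 300 μL → factor 300/30 = 10
Step 5: unknown factor x
Product of known-step factors = 6.6086 × 10^6
Overall factor = 8.00 μM / (8.52 × 10^-8 μM) = 9.3897 × 10^7
x = 9.3897 × 10^7 / 6.6086 × 10^6 = 14.2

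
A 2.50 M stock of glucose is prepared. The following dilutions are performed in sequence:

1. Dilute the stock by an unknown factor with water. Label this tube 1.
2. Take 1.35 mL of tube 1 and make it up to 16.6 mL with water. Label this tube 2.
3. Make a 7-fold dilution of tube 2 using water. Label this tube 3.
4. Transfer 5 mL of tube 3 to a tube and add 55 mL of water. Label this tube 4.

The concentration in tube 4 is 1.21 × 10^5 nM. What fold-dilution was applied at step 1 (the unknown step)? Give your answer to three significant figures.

Step 1: unknown factor x
Step 2: 1.35 mL brought to 16.6 mL → factor 16.6/1.35 = 12.296
Step 3: 7-fold → factor 7
Step 4: 5 mL + 55 mL = 60 mL total → factor 60/5 = 12
Product of known-step factors = 1032.9
Overall factor = 2.50 M / (1.21 × 10^5 nM) = 20661
x = 20661 / 1032.9 = 20.0

20.0-fold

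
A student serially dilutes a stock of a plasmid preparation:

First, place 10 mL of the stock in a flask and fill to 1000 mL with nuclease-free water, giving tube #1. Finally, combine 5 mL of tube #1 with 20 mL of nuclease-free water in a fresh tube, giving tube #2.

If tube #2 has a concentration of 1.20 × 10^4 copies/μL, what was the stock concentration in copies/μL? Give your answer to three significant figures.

Step 1: 10 mL brought to 1000 mL → factor 1000/10 = 100
Step 2: 5 mL + 20 mL = 25 mL total → factor 25/5 = 5
Overall dilution factor = 100 × 5 = 500
Stock = 1.20 × 10^4 copies/μL × 500 = 6.00 × 10^6 copies/μL

6.00 × 10^6 copies/μL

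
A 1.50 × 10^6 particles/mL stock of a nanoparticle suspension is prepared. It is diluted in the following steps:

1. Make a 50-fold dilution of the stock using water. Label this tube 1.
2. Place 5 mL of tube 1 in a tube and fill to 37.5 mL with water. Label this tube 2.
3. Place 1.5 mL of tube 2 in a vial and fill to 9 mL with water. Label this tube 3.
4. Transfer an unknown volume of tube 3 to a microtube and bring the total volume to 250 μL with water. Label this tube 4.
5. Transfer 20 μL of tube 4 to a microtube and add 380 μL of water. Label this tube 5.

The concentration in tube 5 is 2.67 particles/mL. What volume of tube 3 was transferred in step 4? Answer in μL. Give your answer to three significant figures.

Step 1: 50-fold → factor 50
Step 2: 5 mL brought to 37.5 mL → factor 37.5/5 = 7.5
Step 3: 1.5 mL brought to 9 mL → factor 9/1.5 = 6
Step 4: v brought to 250 μL → factor = 250 μL/v
Step 5: 20 μL + 380 μL = 400 μL total → factor 400/20 = 20
Product of known-step factors = 45000
Overall factor = 1.50 × 10^6 particles/mL / (2.67 particles/mL) = 5.618 × 10^5
Step-4 factor = 5.618 × 10^5 / 45000 = 12.484
v = 250 μL / 12.484 = 20.0 μL

20.0 μL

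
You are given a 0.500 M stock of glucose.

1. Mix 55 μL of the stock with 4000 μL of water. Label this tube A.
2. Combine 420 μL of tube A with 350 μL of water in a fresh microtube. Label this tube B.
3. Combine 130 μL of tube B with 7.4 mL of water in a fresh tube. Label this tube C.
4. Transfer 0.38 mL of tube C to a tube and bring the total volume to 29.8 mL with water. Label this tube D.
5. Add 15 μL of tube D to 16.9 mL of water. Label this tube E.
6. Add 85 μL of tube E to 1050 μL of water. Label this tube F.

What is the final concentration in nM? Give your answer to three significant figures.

0.0541 nM

Step 1: 55 μL + 4000 μL = 4055 μL total → factor 4055/55 = 73.727
Step 2: 420 μL + 350 μL = 770 μL total → factor 770/420 = 1.8333
Step 3: 130 μL + 7.4 mL = 7530 μL total → factor 7530/130 = 57.923
Step 4: 0.38 mL brought to 29.8 mL → factor 29.8/0.38 = 78.421
Step 5: 15 μL + 16.9 mL = 16915 μL total → factor 16915/15 = 1127.7
Step 6: 85 μL + 1050 μL = 1135 μL total → factor 1135/85 = 13.353
Overall dilution factor = 73.727 × 1.8333 × 57.923 × 78.421 × 1127.7 × 13.353 = 9.2451 × 10^9
Final = 0.500 M / 9.2451 × 10^9 = 5.408 × 10^-11 M = 0.0541 nM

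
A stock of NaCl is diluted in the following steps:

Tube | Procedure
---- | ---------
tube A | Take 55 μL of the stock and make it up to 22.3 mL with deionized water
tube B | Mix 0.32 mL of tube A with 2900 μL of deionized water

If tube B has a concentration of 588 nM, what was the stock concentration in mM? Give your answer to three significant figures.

Step 1: 55 μL brought to 22.3 mL → factor 22300/55 = 405.45
Step 2: 0.32 mL + 2900 μL = 3.22 mL total → factor 3.22/0.32 = 10.062
Overall dilution factor = 405.45 × 10.062 = 4079.9
Stock = 588 nM × 4079.9 = 2.399 × 10^6 nM = 2.40 mM

2.40 mM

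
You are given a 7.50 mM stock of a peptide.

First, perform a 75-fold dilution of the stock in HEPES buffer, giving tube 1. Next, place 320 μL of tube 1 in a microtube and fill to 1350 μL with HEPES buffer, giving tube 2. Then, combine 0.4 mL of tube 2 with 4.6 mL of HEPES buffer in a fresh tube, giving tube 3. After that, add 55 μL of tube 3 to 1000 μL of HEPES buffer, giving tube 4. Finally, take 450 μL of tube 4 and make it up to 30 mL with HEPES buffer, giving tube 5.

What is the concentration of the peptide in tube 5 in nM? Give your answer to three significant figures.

Step 1: 75-fold → factor 75
Step 2: 320 μL brought to 1350 μL → factor 1350/320 = 4.2188
Step 3: 0.4 mL + 4.6 mL = 5 mL total → factor 5/0.4 = 12.5
Step 4: 55 μL + 1000 μL = 1055 μL total → factor 1055/55 = 19.182
Step 5: 450 μL brought to 30 mL → factor 30000/450 = 66.667
Overall dilution factor = 75 × 4.2188 × 12.5 × 19.182 × 66.667 = 5.0577 × 10^6
Final = 7.50 mM / 5.0577 × 10^6 = 1.483 × 10^-6 mM = 1.48 nM

1.48 nM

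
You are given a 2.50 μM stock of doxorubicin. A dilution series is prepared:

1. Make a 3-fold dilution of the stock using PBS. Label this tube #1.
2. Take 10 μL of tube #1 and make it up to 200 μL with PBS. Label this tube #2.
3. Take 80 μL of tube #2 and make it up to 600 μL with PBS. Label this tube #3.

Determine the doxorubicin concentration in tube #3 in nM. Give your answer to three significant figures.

5.56 nM

Step 1: 3-fold → factor 3
Step 2: 10 μL brought to 200 μL → factor 200/10 = 20
Step 3: 80 μL brought to 600 μL → factor 600/80 = 7.5
Overall dilution factor = 3 × 20 × 7.5 = 450
Final = 2.50 μM / 450 = 0.005556 μM = 5.56 nM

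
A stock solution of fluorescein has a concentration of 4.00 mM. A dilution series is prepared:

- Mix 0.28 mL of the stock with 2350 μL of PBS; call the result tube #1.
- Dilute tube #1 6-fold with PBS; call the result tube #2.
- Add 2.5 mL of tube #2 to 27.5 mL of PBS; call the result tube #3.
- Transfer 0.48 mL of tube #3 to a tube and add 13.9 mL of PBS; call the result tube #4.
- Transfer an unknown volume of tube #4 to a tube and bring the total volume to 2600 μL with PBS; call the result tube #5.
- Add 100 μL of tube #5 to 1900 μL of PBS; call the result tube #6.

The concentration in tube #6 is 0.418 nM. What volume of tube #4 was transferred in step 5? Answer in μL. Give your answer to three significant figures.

Step 1: 0.28 mL + 2350 μL = 2.63 mL total → factor 2.63/0.28 = 9.3929
Step 2: 6-fold → factor 6
Step 3: 2.5 mL + 27.5 mL = 30 mL total → factor 30/2.5 = 12
Step 4: 0.48 mL + 13.9 mL = 14.38 mL total → factor 14.38/0.48 = 29.958
Step 5: v brought to 2600 μL → factor = 2600 μL/v
Step 6: 100 μL + 1900 μL = 2000 μL total → factor 2000/100 = 20
Product of known-step factors = 4.0521 × 10^5
Overall factor = 4.00 mM / (0.418 nM) = 9.5694 × 10^6
Step-5 factor = 9.5694 × 10^6 / 4.0521 × 10^5 = 23.616
v = 2600 μL / 23.616 = 110 μL

110 μL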